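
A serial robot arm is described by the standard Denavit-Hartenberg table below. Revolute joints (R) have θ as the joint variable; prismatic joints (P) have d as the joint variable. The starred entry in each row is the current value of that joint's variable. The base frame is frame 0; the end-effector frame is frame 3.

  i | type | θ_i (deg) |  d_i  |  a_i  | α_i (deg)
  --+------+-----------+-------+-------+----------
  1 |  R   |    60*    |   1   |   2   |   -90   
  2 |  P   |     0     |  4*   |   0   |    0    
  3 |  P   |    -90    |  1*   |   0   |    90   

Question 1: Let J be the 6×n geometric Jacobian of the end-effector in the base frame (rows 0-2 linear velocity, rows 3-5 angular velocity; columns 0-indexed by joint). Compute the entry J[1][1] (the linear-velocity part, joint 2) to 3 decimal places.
prismatic axis z_1 = (-0.8660,0.5000,0.0000)
J_v[:, 1] = z_1; J_ω[:, 1] = (0,0,0)
entry J[1][1] = 0.5000

0.500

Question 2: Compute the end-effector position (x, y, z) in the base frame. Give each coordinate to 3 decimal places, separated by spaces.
after link 1: o_1 = (1.0000, 1.7321, 1.0000)
after link 2: o_2 = (-2.4641, 3.7321, 1.0000)
after link 3: o_3 = (-3.3301, 4.2321, 1.0000)

-3.330 4.232 1.000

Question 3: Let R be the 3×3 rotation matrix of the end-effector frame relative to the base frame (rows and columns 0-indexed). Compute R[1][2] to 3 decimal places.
End-effector z-axis (col 2 of R) = (-0.5000,-0.8660,0.0000)
R[1][2] = -0.8660

-0.866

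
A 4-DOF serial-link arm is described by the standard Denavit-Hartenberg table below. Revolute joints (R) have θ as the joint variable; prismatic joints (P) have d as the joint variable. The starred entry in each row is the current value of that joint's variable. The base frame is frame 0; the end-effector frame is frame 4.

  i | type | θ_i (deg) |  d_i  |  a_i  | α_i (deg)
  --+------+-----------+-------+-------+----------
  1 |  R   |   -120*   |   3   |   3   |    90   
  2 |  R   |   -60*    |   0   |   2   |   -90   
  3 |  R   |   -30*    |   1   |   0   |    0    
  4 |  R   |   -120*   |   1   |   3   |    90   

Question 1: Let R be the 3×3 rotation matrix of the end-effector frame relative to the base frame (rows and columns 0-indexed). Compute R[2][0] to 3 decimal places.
End-effector x-axis (col 0 of R) = (-0.2165,0.6250,0.7500)
R[2][0] = 0.7500

0.750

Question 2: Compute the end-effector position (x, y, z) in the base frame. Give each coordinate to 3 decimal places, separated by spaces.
after link 1: o_1 = (-1.5000, -2.5981, 3.0000)
after link 2: o_2 = (-2.0000, -3.4641, 1.2679)
after link 3: o_3 = (-2.4330, -4.2141, 1.7679)
after link 4: o_4 = (-3.5155, -3.0891, 4.5179)

-3.516 -3.089 4.518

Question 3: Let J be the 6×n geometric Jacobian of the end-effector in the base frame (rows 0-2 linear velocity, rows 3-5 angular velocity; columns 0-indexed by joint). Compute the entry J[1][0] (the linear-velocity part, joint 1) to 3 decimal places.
axis z_0 = ẑ; lever o_n−o_0 = (-3.5155,-3.0891,4.5179)
cross product → J_v[:, 0] = (3.0891,-3.5155,0.0000)
J_ω[:, 0] = z_0
entry J[1][0] = -3.5155

-3.516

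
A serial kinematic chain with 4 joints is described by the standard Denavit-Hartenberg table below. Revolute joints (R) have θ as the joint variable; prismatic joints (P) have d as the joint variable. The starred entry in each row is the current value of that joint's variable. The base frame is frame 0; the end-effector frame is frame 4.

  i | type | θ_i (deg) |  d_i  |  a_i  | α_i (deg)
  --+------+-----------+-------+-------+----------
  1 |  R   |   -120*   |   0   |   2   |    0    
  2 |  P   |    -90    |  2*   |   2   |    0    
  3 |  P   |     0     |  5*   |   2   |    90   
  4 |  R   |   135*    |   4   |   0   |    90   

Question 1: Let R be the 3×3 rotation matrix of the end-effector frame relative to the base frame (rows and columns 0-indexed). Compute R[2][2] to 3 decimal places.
End-effector z-axis (col 2 of R) = (-0.6124,0.3536,0.7071)
R[2][2] = 0.7071

0.707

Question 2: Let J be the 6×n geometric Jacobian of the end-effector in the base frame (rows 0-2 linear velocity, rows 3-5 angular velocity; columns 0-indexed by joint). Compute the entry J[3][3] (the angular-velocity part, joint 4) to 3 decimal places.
axis z_3 = (0.5000,0.8660,0.0000); lever o_n−o_3 = (2.0000,3.4641,0.0000)
cross product → J_v[:, 3] = (-0.0000,0.0000,-0.0000)
J_ω[:, 3] = z_3
entry J[3][3] = 0.5000

0.500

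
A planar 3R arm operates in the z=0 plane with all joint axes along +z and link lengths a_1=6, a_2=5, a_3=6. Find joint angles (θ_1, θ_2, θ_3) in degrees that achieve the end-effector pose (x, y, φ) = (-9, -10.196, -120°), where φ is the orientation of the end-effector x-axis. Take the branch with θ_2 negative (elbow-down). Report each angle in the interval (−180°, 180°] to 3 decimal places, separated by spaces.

wrist centre = target − a_3·(cos φ, sin φ) = (-6.0000, -4.9998)
cos θ_2 = (60.9985−6²−5²)/(2·6·5) = -0.0000; θ_2 = -90.0015° (elbow-down)
β = atan2(-4.9998,-6.0000) = -140.1953°; ψ = atan2(-5.0000,5.9999) = -39.8062°
θ_1 = β − ψ = -100.3891°
θ_3 = φ − θ_1 − θ_2 = 70.3906° (wrapped to (-180°,180°])

-100.389 -90.001 70.391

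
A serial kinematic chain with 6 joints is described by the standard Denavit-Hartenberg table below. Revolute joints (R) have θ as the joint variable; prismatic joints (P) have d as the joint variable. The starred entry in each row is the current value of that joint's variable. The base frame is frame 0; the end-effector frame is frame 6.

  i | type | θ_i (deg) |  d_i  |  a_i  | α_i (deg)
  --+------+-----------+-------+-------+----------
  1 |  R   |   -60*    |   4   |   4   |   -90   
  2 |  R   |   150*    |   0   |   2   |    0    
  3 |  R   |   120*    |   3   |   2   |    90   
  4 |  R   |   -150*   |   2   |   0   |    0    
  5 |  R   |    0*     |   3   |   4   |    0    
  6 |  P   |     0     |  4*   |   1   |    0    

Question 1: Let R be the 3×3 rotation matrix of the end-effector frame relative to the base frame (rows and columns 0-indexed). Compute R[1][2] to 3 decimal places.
0.866

End-effector z-axis (col 2 of R) = (-0.5000,0.8660,-0.0000)
R[1][2] = 0.8660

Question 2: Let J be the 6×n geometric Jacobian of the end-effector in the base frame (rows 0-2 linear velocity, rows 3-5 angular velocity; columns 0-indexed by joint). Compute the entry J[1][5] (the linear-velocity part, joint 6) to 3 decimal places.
prismatic axis z_5 = (-0.5000,0.8660,-0.0000)
J_v[:, 5] = z_5; J_ω[:, 5] = (0,0,0)
entry J[1][5] = 0.8660

0.866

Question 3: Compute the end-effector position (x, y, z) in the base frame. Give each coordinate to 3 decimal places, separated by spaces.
-2.933 6.080 0.670

after link 1: o_1 = (2.0000, -3.4641, 4.0000)
after link 2: o_2 = (1.1340, -1.9641, 3.0000)
after link 3: o_3 = (3.7321, -0.4641, 5.0000)
after link 4: o_4 = (2.7321, 1.2679, 5.0000)
after link 5: o_5 = (-0.5000, 2.8660, 1.5359)
after link 6: o_6 = (-2.9330, 6.0801, 0.6699)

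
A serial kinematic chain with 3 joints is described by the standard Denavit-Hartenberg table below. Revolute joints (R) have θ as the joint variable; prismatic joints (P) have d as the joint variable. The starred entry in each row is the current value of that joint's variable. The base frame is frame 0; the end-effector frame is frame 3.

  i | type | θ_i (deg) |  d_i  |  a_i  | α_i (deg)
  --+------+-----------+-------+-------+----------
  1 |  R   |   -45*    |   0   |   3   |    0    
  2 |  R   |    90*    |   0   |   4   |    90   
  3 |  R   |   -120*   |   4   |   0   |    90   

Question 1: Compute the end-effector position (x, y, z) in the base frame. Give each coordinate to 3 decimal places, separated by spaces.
after link 1: o_1 = (2.1213, -2.1213, 0.0000)
after link 2: o_2 = (4.9497, 0.7071, 0.0000)
after link 3: o_3 = (7.7782, -2.1213, 0.0000)

7.778 -2.121 0.000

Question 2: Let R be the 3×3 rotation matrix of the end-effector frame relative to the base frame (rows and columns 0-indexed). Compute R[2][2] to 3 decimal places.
End-effector z-axis (col 2 of R) = (-0.6124,-0.6124,0.5000)
R[2][2] = 0.5000

0.500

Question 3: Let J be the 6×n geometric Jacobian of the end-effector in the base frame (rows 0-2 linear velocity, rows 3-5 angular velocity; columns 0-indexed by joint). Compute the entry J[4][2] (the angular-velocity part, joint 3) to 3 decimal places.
axis z_2 = (0.7071,-0.7071,0.0000); lever o_n−o_2 = (2.8284,-2.8284,0.0000)
cross product → J_v[:, 2] = (0.0000,0.0000,0.0000)
J_ω[:, 2] = z_2
entry J[4][2] = -0.7071

-0.707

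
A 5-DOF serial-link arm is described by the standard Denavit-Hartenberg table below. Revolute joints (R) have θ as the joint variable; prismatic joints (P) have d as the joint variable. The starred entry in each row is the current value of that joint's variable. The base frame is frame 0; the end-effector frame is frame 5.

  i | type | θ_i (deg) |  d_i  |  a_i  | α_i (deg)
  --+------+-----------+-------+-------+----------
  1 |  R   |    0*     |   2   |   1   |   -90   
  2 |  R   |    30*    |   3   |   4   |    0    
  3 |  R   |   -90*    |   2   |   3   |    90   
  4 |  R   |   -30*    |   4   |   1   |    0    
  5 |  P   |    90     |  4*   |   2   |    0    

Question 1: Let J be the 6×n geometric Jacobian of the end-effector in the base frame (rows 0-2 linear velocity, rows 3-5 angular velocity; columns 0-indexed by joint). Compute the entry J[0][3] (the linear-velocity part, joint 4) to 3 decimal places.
axis z_3 = (-0.8660,0.0000,0.5000); lever o_n−o_3 = (-5.9952,1.2321,5.6160)
cross product → J_v[:, 3] = (-0.6160,1.8660,-1.0670)
J_ω[:, 3] = z_3
entry J[0][3] = -0.6160

-0.616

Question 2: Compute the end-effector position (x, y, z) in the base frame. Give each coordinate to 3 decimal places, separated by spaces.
after link 1: o_1 = (1.0000, 0.0000, 2.0000)
after link 2: o_2 = (4.4641, 3.0000, 0.0000)
after link 3: o_3 = (5.9641, 5.0000, 2.5981)
after link 4: o_4 = (2.9330, 4.5000, 5.3481)
after link 5: o_5 = (-0.0311, 6.2321, 8.2141)

-0.031 6.232 8.214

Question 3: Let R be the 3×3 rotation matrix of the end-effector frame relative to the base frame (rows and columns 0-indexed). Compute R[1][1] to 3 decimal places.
0.500

End-effector y-axis (col 1 of R) = (-0.4330,0.5000,-0.7500)
R[1][1] = 0.5000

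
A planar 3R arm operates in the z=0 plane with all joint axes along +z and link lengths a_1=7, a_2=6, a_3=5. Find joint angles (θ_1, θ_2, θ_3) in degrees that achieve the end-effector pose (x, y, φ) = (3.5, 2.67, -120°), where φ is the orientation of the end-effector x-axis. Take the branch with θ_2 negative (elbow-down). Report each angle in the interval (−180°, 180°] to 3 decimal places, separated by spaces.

wrist centre = target − a_3·(cos φ, sin φ) = (6.0000, 7.0001)
cos θ_2 = (85.0018−7²−6²)/(2·7·6) = 0.0000; θ_2 = -89.9988° (elbow-down)
β = atan2(7.0001,6.0000) = 49.3992°; ψ = atan2(-6.0000,7.0001) = -40.6008°
θ_1 = β − ψ = 90.0000°
θ_3 = φ − θ_1 − θ_2 = -120.0012° (wrapped to (-180°,180°])

90.000 -89.999 -120.001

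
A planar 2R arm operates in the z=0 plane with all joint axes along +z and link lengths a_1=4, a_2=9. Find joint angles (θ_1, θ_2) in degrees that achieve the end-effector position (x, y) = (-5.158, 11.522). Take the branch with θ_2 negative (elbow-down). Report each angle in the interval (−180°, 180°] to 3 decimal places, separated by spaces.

134.992 -29.988

cos θ_2 = (159.3614−4²−9²)/(2·4·9) = 0.8661; θ_2 = -29.9879° (elbow-down)
β = atan2(11.5220,-5.1580) = 114.1164°; ψ = atan2(-4.4984,11.7952) = -20.8754°
θ_1 = β − ψ = 134.9919°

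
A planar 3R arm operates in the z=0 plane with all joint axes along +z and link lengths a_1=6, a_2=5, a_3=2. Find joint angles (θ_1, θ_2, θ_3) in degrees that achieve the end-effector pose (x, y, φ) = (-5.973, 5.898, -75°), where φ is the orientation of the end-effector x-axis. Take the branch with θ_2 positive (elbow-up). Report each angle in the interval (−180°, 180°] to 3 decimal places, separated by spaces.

109.319 44.988 130.693

wrist centre = target − a_3·(cos φ, sin φ) = (-6.4906, 7.8299)
cos θ_2 = (103.4350−6²−5²)/(2·6·5) = 0.7072; θ_2 = 44.9884° (elbow-up)
β = atan2(7.8299,-6.4906) = 129.6574°; ψ = atan2(3.5348,9.5362) = 20.3383°
θ_1 = β − ψ = 109.3191°
θ_3 = φ − θ_1 − θ_2 = 130.6925° (wrapped to (-180°,180°])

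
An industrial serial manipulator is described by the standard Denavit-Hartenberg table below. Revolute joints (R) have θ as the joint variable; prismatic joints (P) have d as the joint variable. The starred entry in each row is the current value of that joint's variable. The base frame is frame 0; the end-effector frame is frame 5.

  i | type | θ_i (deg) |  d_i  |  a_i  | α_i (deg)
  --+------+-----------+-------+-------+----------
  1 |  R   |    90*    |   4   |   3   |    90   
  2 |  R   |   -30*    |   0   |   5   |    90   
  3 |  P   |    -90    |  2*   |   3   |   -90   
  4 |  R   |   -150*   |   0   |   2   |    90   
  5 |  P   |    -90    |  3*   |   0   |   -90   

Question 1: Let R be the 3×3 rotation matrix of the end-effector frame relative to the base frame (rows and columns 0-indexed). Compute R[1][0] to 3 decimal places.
End-effector x-axis (col 0 of R) = (-0.0000,-0.8660,0.5000)
R[1][0] = -0.8660

-0.866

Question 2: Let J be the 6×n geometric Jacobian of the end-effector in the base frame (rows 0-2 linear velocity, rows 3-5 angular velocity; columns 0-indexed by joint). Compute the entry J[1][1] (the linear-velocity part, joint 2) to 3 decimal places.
axis z_1 = (1.0000,-0.0000,0.0000); lever o_n−o_1 = (0.2321,4.1292,-2.8481)
cross product → J_v[:, 1] = (-0.0000,2.8481,4.1292)
J_ω[:, 1] = z_1
entry J[1][1] = 2.8481

2.848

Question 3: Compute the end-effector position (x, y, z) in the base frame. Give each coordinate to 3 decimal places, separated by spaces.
0.232 7.129 1.152

after link 1: o_1 = (0.0000, 3.0000, 4.0000)
after link 2: o_2 = (0.0000, 7.3301, 1.5000)
after link 3: o_3 = (-3.0000, 6.3301, -0.2321)
after link 4: o_4 = (-1.2679, 5.8301, -1.0981)
after link 5: o_5 = (0.2321, 7.1292, 1.1519)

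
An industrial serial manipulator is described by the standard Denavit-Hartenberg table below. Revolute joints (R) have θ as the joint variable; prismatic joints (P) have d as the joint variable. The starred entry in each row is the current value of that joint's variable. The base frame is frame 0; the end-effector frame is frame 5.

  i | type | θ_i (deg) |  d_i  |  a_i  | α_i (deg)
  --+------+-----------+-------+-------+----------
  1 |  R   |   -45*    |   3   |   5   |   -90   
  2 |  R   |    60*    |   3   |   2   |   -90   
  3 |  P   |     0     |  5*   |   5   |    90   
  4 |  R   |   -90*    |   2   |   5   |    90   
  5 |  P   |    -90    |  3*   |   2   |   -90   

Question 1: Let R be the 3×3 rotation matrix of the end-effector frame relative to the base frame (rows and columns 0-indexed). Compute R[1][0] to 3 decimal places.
End-effector x-axis (col 0 of R) = (-0.7071,-0.7071,0.0000)
R[1][0] = -0.7071

-0.707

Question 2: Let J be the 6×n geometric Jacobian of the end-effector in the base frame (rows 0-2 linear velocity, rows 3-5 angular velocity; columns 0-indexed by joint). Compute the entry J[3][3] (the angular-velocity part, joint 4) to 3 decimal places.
0.707

axis z_3 = (0.7071,0.7071,0.0000); lever o_n−o_3 = (2.0012,-2.0012,5.0981)
cross product → J_v[:, 3] = (3.6049,-3.6049,-2.8301)
J_ω[:, 3] = z_3
entry J[3][3] = 0.7071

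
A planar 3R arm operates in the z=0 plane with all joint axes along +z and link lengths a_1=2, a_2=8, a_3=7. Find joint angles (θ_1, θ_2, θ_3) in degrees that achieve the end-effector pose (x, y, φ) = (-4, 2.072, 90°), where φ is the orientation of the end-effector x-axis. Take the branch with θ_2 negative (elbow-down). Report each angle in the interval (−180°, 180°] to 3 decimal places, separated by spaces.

11.878 -150.007 -131.871

wrist centre = target − a_3·(cos φ, sin φ) = (-4.0000, -4.9280)
cos θ_2 = (40.2852−2²−8²)/(2·2·8) = -0.8661; θ_2 = -150.0072° (elbow-down)
β = atan2(-4.9280,-4.0000) = -129.0658°; ψ = atan2(-3.9991,-4.9287) = -140.9443°
θ_1 = β − ψ = 11.8784°
θ_3 = φ − θ_1 − θ_2 = -131.8712° (wrapped to (-180°,180°])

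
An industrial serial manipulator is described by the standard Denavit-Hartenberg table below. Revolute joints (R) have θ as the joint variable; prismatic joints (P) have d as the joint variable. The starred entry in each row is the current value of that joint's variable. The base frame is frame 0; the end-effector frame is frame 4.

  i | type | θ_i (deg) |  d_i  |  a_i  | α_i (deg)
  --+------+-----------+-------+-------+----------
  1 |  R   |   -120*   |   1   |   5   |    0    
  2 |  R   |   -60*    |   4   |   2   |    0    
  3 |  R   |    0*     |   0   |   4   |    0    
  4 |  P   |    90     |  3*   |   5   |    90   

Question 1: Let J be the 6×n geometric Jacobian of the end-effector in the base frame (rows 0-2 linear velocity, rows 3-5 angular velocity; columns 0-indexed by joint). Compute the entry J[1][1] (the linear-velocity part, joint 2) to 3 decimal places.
axis z_1 = (0.0000,0.0000,1.0000); lever o_n−o_1 = (-6.0000,-5.0000,7.0000)
cross product → J_v[:, 1] = (5.0000,-6.0000,0.0000)
J_ω[:, 1] = z_1
entry J[1][1] = -6.0000

-6.000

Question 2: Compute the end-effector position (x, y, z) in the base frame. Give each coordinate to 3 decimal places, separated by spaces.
after link 1: o_1 = (-2.5000, -4.3301, 1.0000)
after link 2: o_2 = (-4.5000, -4.3301, 5.0000)
after link 3: o_3 = (-8.5000, -4.3301, 5.0000)
after link 4: o_4 = (-8.5000, -9.3301, 8.0000)

-8.500 -9.330 8.000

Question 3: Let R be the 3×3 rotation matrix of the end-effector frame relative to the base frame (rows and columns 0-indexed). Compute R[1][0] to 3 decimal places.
-1.000

End-effector x-axis (col 0 of R) = (0.0000,-1.0000,0.0000)
R[1][0] = -1.0000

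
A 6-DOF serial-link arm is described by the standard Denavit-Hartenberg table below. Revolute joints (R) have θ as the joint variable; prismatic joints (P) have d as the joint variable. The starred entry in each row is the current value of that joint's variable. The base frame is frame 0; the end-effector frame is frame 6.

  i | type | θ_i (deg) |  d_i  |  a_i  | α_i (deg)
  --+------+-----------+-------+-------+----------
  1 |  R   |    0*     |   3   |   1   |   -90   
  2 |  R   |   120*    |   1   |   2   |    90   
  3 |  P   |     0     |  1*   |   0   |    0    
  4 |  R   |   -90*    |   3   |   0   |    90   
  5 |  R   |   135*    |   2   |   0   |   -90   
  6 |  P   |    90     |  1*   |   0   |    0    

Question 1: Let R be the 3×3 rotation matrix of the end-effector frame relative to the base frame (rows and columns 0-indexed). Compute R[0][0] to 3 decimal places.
End-effector x-axis (col 0 of R) = (-0.5000,0.0000,-0.8660)
R[0][0] = -0.5000

-0.500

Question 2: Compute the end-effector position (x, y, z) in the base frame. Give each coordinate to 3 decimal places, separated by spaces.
after link 1: o_1 = (1.0000, 0.0000, 3.0000)
after link 2: o_2 = (0.0000, 1.0000, 1.2679)
after link 3: o_3 = (0.8660, 1.0000, 0.7679)
after link 4: o_4 = (3.4641, 1.0000, -0.7321)
after link 5: o_5 = (4.4641, 1.0000, 1.0000)
after link 6: o_6 = (3.8517, 1.7071, 1.3536)

3.852 1.707 1.354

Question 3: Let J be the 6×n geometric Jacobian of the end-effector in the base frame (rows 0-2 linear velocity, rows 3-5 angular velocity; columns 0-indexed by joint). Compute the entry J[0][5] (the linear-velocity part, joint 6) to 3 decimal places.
prismatic axis z_5 = (-0.6124,0.7071,0.3536)
J_v[:, 5] = z_5; J_ω[:, 5] = (0,0,0)
entry J[0][5] = -0.6124

-0.612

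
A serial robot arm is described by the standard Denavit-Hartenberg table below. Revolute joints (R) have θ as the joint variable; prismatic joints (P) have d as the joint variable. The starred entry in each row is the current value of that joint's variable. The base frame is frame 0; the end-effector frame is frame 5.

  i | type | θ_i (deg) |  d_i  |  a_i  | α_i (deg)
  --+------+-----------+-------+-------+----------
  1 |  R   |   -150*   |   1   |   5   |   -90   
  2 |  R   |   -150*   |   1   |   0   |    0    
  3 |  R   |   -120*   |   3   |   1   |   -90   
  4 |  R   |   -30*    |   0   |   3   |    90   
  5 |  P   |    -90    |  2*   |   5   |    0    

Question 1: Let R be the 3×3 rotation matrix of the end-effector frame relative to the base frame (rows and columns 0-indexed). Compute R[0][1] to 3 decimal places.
0.250

End-effector y-axis (col 1 of R) = (0.2500,-0.4330,-0.8660)
R[0][1] = 0.2500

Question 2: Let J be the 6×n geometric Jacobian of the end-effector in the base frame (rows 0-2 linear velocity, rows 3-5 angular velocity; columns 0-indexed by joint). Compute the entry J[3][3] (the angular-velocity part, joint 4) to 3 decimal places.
axis z_3 = (0.8660,0.5000,0.0000); lever o_n−o_3 = (-2.7141,-5.2990,-1.5981)
cross product → J_v[:, 3] = (-0.7990,1.3840,-3.2321)
J_ω[:, 3] = z_3
entry J[3][3] = 0.8660

0.866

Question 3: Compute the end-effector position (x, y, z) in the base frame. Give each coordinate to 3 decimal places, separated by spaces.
-5.044 -11.263 -1.598

after link 1: o_1 = (-4.3301, -2.5000, 1.0000)
after link 2: o_2 = (-3.8301, -3.3660, 1.0000)
after link 3: o_3 = (-2.3301, -5.9641, 0.0000)
after link 4: o_4 = (-1.5801, -7.2631, -2.5981)
after link 5: o_5 = (-5.0442, -11.2631, -1.5981)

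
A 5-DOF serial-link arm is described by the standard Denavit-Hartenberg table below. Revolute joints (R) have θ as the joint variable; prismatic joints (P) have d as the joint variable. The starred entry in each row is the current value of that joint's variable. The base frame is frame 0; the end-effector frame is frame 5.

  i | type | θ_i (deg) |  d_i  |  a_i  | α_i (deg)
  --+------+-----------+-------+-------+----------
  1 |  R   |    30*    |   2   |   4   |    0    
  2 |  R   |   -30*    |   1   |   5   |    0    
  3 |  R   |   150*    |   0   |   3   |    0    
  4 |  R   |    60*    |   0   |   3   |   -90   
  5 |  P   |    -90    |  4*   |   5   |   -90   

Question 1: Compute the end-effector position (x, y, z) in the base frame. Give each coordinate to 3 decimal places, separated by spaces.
after link 1: o_1 = (3.4641, 2.0000, 2.0000)
after link 2: o_2 = (8.4641, 2.0000, 3.0000)
after link 3: o_3 = (5.8660, 3.5000, 3.0000)
after link 4: o_4 = (3.2679, 2.0000, 3.0000)
after link 5: o_5 = (5.2679, -1.4641, 8.0000)

5.268 -1.464 8.000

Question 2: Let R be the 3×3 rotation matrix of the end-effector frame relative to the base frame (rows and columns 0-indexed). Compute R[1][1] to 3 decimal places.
0.866

End-effector y-axis (col 1 of R) = (-0.5000,0.8660,-0.0000)
R[1][1] = 0.8660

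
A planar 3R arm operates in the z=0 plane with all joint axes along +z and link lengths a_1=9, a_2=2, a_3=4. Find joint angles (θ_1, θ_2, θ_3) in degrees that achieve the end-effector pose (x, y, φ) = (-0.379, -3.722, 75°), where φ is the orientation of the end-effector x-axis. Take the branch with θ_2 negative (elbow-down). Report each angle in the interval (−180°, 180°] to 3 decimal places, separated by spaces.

wrist centre = target − a_3·(cos φ, sin φ) = (-1.4143, -7.5857)
cos θ_2 = (59.5431−9²−2²)/(2·9·2) = -0.7071; θ_2 = -135.0024° (elbow-down)
β = atan2(-7.5857,-1.4143) = -100.5610°; ψ = atan2(-1.4142,7.5857) = -10.5600°
θ_1 = β − ψ = -90.0009°
θ_3 = φ − θ_1 − θ_2 = -59.9966° (wrapped to (-180°,180°])

-90.001 -135.002 -59.997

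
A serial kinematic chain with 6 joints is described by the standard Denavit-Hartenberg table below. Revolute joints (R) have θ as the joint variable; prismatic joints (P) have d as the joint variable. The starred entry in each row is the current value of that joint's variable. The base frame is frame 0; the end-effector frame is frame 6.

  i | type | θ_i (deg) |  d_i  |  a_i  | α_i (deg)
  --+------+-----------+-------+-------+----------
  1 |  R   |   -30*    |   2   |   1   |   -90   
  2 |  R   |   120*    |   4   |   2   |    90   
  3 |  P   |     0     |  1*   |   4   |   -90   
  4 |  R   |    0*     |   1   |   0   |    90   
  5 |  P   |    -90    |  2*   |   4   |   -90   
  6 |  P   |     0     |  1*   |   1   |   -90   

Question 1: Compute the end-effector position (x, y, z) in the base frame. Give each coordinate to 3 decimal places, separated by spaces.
0.085 -0.049 -5.562

after link 1: o_1 = (0.8660, -0.5000, 2.0000)
after link 2: o_2 = (2.0000, 3.4641, 0.2679)
after link 3: o_3 = (1.0179, 4.0311, -3.6962)
after link 4: o_4 = (1.5179, 4.8971, -3.6962)
after link 5: o_5 = (1.0179, 0.5670, -4.6962)
after link 6: o_6 = (0.0849, -0.0490, -5.5622)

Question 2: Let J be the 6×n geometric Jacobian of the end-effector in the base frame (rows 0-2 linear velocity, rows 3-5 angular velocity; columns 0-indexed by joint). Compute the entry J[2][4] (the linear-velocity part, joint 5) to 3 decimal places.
prismatic axis z_4 = (0.7500,-0.4330,-0.5000)
J_v[:, 4] = z_4; J_ω[:, 4] = (0,0,0)
entry J[2][4] = -0.5000

-0.500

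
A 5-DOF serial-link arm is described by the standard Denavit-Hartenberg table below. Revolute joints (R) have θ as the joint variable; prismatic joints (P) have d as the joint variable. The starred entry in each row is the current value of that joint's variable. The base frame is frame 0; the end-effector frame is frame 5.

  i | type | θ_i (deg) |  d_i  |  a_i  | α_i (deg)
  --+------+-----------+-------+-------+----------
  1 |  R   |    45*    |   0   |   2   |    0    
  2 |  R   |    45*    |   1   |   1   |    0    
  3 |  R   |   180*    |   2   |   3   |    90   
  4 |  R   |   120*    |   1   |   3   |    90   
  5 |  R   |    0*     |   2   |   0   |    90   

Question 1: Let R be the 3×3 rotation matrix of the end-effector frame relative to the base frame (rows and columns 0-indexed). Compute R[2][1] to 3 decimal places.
End-effector y-axis (col 1 of R) = (-0.0000,-0.8660,0.5000)
R[2][1] = 0.5000

0.500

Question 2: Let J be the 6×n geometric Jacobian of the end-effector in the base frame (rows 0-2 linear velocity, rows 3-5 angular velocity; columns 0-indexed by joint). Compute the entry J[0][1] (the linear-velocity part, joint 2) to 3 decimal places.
2.232

axis z_1 = (0.0000,0.0000,1.0000); lever o_n−o_1 = (-1.0000,-2.2321,6.5981)
cross product → J_v[:, 1] = (2.2321,-1.0000,0.0000)
J_ω[:, 1] = z_1
entry J[0][1] = 2.2321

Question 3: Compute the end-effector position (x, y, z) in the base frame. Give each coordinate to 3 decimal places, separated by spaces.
after link 1: o_1 = (1.4142, 1.4142, 0.0000)
after link 2: o_2 = (1.4142, 2.4142, 1.0000)
after link 3: o_3 = (1.4142, -0.5858, 3.0000)
after link 4: o_4 = (0.4142, 0.9142, 5.5981)
after link 5: o_5 = (0.4142, -0.8178, 6.5981)

0.414 -0.818 6.598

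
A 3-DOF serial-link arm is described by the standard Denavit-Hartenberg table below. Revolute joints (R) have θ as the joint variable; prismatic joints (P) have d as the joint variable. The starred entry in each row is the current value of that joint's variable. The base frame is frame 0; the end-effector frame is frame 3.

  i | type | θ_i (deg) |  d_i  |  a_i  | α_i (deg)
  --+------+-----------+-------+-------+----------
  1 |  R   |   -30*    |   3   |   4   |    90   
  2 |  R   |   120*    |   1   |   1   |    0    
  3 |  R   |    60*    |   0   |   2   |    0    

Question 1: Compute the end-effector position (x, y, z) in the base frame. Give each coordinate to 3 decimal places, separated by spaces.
0.799 -1.616 3.866

after link 1: o_1 = (3.4641, -2.0000, 3.0000)
after link 2: o_2 = (2.5311, -2.6160, 3.8660)
after link 3: o_3 = (0.7990, -1.6160, 3.8660)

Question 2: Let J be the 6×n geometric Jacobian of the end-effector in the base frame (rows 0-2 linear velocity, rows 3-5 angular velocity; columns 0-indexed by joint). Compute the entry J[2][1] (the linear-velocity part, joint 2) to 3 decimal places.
axis z_1 = (-0.5000,-0.8660,0.0000); lever o_n−o_1 = (-2.6651,0.3840,0.8660)
cross product → J_v[:, 1] = (-0.7500,0.4330,-2.5000)
J_ω[:, 1] = z_1
entry J[2][1] = -2.5000

-2.500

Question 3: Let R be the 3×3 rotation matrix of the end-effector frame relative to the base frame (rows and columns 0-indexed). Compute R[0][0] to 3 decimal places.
End-effector x-axis (col 0 of R) = (-0.8660,0.5000,0.0000)
R[0][0] = -0.8660

-0.866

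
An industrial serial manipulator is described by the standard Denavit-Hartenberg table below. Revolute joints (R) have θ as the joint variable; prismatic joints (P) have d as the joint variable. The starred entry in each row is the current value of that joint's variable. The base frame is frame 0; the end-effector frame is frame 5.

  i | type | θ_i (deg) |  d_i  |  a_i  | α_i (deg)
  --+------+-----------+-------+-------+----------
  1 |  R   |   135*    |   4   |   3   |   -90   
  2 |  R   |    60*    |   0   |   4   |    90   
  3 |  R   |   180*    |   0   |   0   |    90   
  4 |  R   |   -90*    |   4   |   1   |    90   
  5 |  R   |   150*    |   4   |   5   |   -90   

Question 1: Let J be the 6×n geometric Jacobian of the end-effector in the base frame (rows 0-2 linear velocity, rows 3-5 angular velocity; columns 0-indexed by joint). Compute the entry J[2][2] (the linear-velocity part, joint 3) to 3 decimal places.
5.629

axis z_2 = (-0.6124,0.6124,0.5000); lever o_n−o_2 = (-8.0497,-1.1427,-1.7990)
cross product → J_v[:, 2] = (-0.5303,-5.1265,5.6292)
J_ω[:, 2] = z_2
entry J[2][2] = 5.6292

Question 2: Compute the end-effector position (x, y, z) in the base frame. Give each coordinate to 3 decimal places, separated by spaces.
-11.585 2.393 -1.263

after link 1: o_1 = (-2.1213, 2.1213, 4.0000)
after link 2: o_2 = (-3.5355, 3.5355, 0.5359)
after link 3: o_3 = (-3.5355, 3.5355, 0.5359)
after link 4: o_4 = (-5.7516, 0.0947, 0.0359)
after link 5: o_5 = (-11.5852, 2.3928, -1.2631)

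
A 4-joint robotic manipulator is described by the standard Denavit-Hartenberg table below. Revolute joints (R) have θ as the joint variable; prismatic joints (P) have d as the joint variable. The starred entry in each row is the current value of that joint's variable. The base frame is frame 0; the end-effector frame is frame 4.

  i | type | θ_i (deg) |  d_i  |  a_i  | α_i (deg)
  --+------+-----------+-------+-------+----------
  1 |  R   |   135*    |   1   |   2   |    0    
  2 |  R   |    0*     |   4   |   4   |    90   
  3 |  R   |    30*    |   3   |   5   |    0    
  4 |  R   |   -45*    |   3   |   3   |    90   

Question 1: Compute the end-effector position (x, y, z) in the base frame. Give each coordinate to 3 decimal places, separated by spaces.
after link 1: o_1 = (-1.4142, 1.4142, 1.0000)
after link 2: o_2 = (-4.2426, 4.2426, 5.0000)
after link 3: o_3 = (-5.1832, 9.4258, 7.5000)
after link 4: o_4 = (-5.1109, 13.5962, 6.7235)

-5.111 13.596 6.724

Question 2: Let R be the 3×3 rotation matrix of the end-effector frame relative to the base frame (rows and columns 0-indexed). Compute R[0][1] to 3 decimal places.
0.707

End-effector y-axis (col 1 of R) = (0.7071,0.7071,0.0000)
R[0][1] = 0.7071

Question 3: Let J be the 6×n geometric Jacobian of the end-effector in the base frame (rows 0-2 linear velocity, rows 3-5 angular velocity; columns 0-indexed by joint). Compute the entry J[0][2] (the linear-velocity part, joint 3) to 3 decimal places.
axis z_2 = (0.7071,0.7071,0.0000); lever o_n−o_2 = (-0.8683,9.3535,1.7235)
cross product → J_v[:, 2] = (1.2187,-1.2187,7.2279)
J_ω[:, 2] = z_2
entry J[0][2] = 1.2187

1.219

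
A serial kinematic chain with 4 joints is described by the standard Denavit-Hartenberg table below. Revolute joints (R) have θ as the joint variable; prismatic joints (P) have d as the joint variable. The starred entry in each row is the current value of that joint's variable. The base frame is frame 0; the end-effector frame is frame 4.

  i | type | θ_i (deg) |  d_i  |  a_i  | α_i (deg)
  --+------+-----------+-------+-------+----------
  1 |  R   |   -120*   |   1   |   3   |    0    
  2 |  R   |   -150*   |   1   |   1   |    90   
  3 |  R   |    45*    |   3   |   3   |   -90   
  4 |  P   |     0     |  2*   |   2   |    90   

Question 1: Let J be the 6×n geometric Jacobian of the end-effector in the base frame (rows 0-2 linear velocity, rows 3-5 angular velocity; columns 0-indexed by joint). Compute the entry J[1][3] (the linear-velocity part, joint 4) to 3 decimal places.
prismatic axis z_3 = (0.0000,-0.7071,0.7071)
J_v[:, 3] = z_3; J_ω[:, 3] = (0,0,0)
entry J[1][3] = -0.7071

-0.707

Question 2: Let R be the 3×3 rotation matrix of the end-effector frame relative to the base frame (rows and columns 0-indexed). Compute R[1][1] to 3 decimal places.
-0.707

End-effector y-axis (col 1 of R) = (0.0000,-0.7071,0.7071)
R[1][1] = -0.7071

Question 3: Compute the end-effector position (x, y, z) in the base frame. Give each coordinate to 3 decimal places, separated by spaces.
1.500 0.523 6.950

after link 1: o_1 = (-1.5000, -2.5981, 1.0000)
after link 2: o_2 = (-1.5000, -1.5981, 2.0000)
after link 3: o_3 = (1.5000, 0.5232, 4.1213)
after link 4: o_4 = (1.5000, 0.5232, 6.9497)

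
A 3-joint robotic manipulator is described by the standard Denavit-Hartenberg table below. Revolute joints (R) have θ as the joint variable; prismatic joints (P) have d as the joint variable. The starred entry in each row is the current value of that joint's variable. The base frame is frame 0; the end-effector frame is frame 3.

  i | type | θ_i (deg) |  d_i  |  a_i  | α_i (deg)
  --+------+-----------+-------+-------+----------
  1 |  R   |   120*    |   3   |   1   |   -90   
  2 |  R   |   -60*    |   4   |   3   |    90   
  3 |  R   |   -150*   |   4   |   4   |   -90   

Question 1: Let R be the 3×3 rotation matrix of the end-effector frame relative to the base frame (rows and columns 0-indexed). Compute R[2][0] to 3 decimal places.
-0.750

End-effector x-axis (col 0 of R) = (0.6495,-0.1250,-0.7500)
R[2][0] = -0.7500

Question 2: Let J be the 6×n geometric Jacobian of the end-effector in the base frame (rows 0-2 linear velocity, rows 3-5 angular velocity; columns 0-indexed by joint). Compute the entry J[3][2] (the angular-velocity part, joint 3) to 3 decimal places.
0.433

axis z_2 = (0.4330,-0.7500,0.5000); lever o_n−o_2 = (4.3301,-3.5000,-1.0000)
cross product → J_v[:, 2] = (2.5000,2.5981,1.7321)
J_ω[:, 2] = z_2
entry J[3][2] = 0.4330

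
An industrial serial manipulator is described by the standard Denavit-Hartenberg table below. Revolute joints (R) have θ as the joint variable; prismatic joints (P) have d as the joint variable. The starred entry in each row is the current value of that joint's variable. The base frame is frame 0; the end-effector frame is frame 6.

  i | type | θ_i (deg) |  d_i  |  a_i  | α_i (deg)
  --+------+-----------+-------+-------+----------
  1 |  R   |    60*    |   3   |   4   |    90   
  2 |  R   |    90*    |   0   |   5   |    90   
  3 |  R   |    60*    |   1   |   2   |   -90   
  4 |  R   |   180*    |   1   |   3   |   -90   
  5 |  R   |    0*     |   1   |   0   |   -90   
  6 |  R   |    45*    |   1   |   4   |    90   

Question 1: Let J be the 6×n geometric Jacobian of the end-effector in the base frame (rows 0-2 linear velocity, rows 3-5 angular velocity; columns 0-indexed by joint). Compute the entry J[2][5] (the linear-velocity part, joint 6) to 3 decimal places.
axis z_5 = (-0.4330,0.2500,0.8660); lever o_n−o_5 = (-3.9685,-0.9747,-0.5482)
cross product → J_v[:, 5] = (0.7071,-3.6742,1.4142)
J_ω[:, 5] = z_5
entry J[2][5] = 1.4142

1.414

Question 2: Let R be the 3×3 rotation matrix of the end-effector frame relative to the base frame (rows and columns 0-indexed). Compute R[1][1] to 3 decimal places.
End-effector y-axis (col 1 of R) = (-0.4330,0.2500,0.8660)
R[1][1] = 0.2500

0.250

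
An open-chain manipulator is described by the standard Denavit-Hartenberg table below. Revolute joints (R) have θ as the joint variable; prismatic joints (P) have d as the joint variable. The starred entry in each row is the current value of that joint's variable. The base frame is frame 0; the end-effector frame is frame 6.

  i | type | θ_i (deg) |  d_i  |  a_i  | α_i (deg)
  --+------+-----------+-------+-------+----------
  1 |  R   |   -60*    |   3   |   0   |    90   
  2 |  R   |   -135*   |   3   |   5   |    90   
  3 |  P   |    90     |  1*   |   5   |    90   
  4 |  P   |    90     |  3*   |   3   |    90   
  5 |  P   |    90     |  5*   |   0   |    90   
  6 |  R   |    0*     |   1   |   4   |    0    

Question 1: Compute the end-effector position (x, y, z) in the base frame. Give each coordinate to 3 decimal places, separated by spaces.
after link 1: o_1 = (0.0000, 0.0000, 3.0000)
after link 2: o_2 = (-4.3658, 1.5619, -0.5355)
after link 3: o_3 = (-9.0495, -0.3258, 0.1716)
after link 4: o_4 = (-11.1708, 3.3485, 0.1716)
after link 5: o_5 = (-15.5010, 0.8485, 0.1716)
after link 6: o_6 = (-17.2687, 3.9103, -1.9497)

-17.269 3.910 -1.950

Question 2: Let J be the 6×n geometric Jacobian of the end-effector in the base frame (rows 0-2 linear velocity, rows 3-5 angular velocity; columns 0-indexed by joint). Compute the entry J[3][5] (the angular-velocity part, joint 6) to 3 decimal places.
axis z_5 = (-0.3536,0.6124,0.7071); lever o_n−o_5 = (-1.7678,3.0619,-2.1213)
cross product → J_v[:, 5] = (-3.4641,-2.0000,0.0000)
J_ω[:, 5] = z_5
entry J[3][5] = -0.3536

-0.354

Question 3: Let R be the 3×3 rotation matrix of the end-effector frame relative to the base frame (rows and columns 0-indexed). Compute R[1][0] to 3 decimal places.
End-effector x-axis (col 0 of R) = (-0.3536,0.6124,-0.7071)
R[1][0] = 0.6124

0.612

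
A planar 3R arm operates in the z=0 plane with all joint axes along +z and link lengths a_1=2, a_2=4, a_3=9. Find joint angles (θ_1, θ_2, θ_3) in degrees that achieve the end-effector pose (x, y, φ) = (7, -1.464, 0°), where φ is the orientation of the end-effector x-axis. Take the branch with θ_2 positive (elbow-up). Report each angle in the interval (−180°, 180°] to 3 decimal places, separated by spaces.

wrist centre = target − a_3·(cos φ, sin φ) = (-2.0000, -1.4640)
cos θ_2 = (6.1433−2²−4²)/(2·2·4) = -0.8660; θ_2 = 150.0021° (elbow-up)
β = atan2(-1.4640,-2.0000) = -143.7959°; ψ = atan2(1.9999,-1.4642) = 126.2092°
θ_1 = β − ψ = -270.0050°
θ_3 = φ − θ_1 − θ_2 = 120.0029° (wrapped to (-180°,180°])

89.995 150.002 120.003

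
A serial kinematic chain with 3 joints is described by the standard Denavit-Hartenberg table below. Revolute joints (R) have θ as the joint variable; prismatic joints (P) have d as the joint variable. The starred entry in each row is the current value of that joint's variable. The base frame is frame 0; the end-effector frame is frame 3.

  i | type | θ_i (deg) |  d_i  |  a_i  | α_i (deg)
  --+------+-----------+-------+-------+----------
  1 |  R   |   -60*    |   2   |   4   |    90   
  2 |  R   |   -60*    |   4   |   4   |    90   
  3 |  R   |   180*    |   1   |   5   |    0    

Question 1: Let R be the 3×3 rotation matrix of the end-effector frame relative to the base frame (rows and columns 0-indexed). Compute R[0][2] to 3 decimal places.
-0.433

End-effector z-axis (col 2 of R) = (-0.4330,0.7500,-0.5000)
R[0][2] = -0.4330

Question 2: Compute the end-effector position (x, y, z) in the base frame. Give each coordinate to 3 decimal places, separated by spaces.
-2.147 -4.281 2.366

after link 1: o_1 = (2.0000, -3.4641, 2.0000)
after link 2: o_2 = (-0.4641, -7.1962, -1.4641)
after link 3: o_3 = (-2.1471, -4.2811, 2.3660)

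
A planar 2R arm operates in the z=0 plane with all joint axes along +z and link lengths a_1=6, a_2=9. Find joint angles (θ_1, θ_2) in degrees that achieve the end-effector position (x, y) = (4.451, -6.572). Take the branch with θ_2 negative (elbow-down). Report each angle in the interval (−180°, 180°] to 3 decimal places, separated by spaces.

23.214 -119.998

cos θ_2 = (63.0026−6²−9²)/(2·6·9) = -0.5000; θ_2 = -119.9984° (elbow-down)
β = atan2(-6.5720,4.4510) = -55.8915°; ψ = atan2(-7.7944,1.5002) = -79.1052°
θ_1 = β − ψ = 23.2137°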